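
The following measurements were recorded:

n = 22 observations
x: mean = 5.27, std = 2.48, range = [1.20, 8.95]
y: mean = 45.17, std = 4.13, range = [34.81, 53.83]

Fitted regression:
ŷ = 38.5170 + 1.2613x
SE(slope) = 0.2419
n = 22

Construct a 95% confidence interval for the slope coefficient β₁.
The 95% CI for β₁ is (0.7567, 1.7659)

Confidence interval for the slope:

The 95% CI for β₁ is: β̂₁ ± t*(α/2, n-2) × SE(β̂₁)

Step 1: Find critical t-value
- Confidence level = 0.95
- Degrees of freedom = n - 2 = 22 - 2 = 20
- t*(α/2, 20) = 2.0860

Step 2: Calculate margin of error
Margin = 2.0860 × 0.2419 = 0.5046

Step 3: Construct interval
CI = 1.2613 ± 0.5046
CI = (0.7567, 1.7659)

Interpretation: intervals built this way capture the true β₁ in 95% of repeated samples; here the plausible range for the per-unit effect of x on y is 0.7567 to 1.7659.
The interval does not include 0, suggesting a significant linear relationship.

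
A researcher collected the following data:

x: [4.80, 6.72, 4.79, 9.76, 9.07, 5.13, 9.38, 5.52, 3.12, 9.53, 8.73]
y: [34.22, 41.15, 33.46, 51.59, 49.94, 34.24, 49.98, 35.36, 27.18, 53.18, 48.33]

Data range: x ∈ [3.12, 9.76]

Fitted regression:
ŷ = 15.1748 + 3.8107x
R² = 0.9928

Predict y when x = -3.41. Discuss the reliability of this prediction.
ŷ = 2.1803 (extrapolation — x = -3.41 lies outside [3.12, 9.76], so reliability is low).

Prediction calculation:
ŷ = 15.1748 + 3.8107 × (-3.41)
ŷ = 2.1803

Reliability:
- Data range: x ∈ [3.12, 9.76]
- Prediction point: x = -3.41 is 6.53 units below the observed range → this is EXTRAPOLATION, not interpolation

Why that matters here:
- The linear relationship may not hold outside the observed range
- There are no observations near this x to validate the fitted line there

The R² = 0.9928 only validates the fit within [3.12, 9.76]; treat ŷ = 2.1803 with caution.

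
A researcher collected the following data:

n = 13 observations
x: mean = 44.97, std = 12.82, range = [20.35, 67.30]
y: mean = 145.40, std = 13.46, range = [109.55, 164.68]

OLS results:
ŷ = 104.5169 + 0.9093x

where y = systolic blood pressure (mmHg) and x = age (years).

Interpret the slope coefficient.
On average, blood pressure is about 0.9093 mmHg higher for every extra year of age.

The slope coefficient β₁ = 0.9093 represents the marginal effect of age on blood pressure.

Interpretation:
- Age up by 1 year → predicted blood pressure increases by 0.9093 mmHg
- The effect is assumed constant over the observed range of x (linearity)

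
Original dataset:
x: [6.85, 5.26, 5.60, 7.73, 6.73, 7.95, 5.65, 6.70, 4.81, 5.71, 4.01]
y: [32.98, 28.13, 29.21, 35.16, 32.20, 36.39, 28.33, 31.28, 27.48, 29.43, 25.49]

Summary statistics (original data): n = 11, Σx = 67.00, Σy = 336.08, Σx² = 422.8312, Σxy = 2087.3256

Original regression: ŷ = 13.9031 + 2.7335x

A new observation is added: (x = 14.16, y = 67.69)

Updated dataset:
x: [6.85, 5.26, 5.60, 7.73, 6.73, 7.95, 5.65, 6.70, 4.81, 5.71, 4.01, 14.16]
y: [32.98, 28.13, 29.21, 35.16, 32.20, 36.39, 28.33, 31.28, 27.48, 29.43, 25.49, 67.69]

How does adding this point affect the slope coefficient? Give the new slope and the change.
The slope changes from 2.7335 to 4.2323 (change of +1.4988, or +54.8%).

x = 14.16 lies well outside the original x-range [4.01, 7.95] (x̄ ≈ 6.09), so this observation has high leverage and can move the slope substantially.

Step 1: Update the sums with the new point (n goes from 11 to 12)
Σx  = 67.00 + 14.16 = 81.16
Σy  = 336.08 + 67.69 = 403.77
Σx² = 422.8312 + 14.16² = 422.8312 + 200.5056 = 623.3368
Σxy = 2087.3256 + 14.16×67.69 = 2087.3256 + 958.4904 = 3045.8160

Step 2: Recompute the slope with b₁ = (nΣxy − ΣxΣy) / (nΣx² − (Σx)²)
Numerator   = 12×3045.8160 − 81.16×403.77 = 36549.7920 − 32769.9732 = 3779.8188
Denominator = 12×623.3368 − 81.16² = 7480.0416 − 6586.9456 = 893.0960
b₁(new) = 3779.8188 / 893.0960 = 4.2323

(Same formula on the original sums: (11×2087.3256 − 67.00×336.08) / (11×422.8312 − 67.00²) = 443.2216 / 162.1432 = 2.7335, matching the given fit.)

Step 3: Change in slope
Δβ₁ = 4.2323 − 2.7335 = +1.4988
Relative change = +1.4988 / 2.7335 × 100% = +54.8%
→ the slope increases when the point is added.

A high-leverage point only changes the slope if it is off the original line; here y = 67.69 is above the original trend, so the slope increases.
In practice: examine leverage (hᵢ) and Cook's distance rather than deleting it automatically; investigate whether it comes from the same population as the rest of the sample.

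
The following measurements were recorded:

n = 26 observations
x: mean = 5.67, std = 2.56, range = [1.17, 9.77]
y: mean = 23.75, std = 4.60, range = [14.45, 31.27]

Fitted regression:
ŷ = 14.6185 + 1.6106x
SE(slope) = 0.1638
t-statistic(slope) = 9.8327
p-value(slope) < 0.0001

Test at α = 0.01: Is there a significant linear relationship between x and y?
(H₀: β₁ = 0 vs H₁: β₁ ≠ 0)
Reject H₀: p-value < 0.0001 < α = 0.01. The linear relationship is significant at the 1% level.

Hypothesis test for the slope coefficient:

H₀: β₁ = 0 (no linear relationship)
H₁: β₁ ≠ 0 (linear relationship exists)

Test statistic: t = β̂₁ / SE(β̂₁) = 1.6106 / 0.1638 = 9.8327

With df = 24, the two-sided p-value for |t| = 9.8327 is <0.0001.

Decision rule: reject H₀ if p-value < α.
p-value < 0.0001 < α = 0.01 → reject H₀.

At α = 0.01 the data do provide convincing evidence of a nonzero slope.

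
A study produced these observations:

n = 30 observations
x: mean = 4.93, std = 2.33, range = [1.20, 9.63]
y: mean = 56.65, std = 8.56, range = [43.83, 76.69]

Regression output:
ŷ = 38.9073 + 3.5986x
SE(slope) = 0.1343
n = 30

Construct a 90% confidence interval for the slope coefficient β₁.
The 90% CI for β₁ is (3.3701, 3.8271)

Confidence interval for the slope:

The 90% CI for β₁ is: β̂₁ ± t*(α/2, n-2) × SE(β̂₁)

Step 1: Find critical t-value
- Confidence level = 0.9
- Degrees of freedom = n - 2 = 30 - 2 = 28
- t*(α/2, 28) = 1.7011

Step 2: Calculate margin of error
Margin = 1.7011 × 0.1343 = 0.2285

Step 3: Construct interval
CI = 3.5986 ± 0.2285
CI = (3.3701, 3.8271)

Interpretation: We are 90% confident that the true slope β₁ lies between 3.3701 and 3.8271.
Both endpoints are positive, so the data support a genuinely positive slope at this confidence level.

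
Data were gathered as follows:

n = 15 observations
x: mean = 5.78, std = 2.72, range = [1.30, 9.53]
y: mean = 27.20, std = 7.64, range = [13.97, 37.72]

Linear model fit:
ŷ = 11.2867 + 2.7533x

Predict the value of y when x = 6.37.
ŷ = 28.8252

x = 6.37 lies inside the observed range [1.30, 9.53], so the fitted equation applies directly:

ŷ = 11.2867 + 2.7533 × 6.37
ŷ = 11.2867 + 17.5385
ŷ = 28.8252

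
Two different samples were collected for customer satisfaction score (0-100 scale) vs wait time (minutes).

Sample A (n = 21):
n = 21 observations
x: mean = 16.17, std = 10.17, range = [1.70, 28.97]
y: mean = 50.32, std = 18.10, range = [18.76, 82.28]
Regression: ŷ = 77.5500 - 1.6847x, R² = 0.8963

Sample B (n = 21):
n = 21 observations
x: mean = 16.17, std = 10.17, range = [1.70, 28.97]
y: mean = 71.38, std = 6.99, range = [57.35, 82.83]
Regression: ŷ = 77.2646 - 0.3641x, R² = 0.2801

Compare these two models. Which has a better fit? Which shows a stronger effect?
Model A has the better fit (R² = 0.8963 vs 0.2801). Model A shows the stronger effect (|β₁| = 1.6847 vs 0.3641).

Model Comparison:

Goodness of fit (R²):
- Model A: R² = 0.8963 → 89.63% of variance in satisfaction score explained
- Model B: R² = 0.2801 → 28.01% of variance in satisfaction score explained
- 0.8963 > 0.2801 → Model A has the better fit

Effect size (slope magnitude):
- Model A: β₁ = -1.6847 → predicted satisfaction score falls 1.6847 points per additional minute of wait time
- Model B: β₁ = -0.3641 → predicted satisfaction score falls 0.3641 points per additional minute of wait time
- |-1.6847| > |-0.3641| → Model A shows the stronger marginal effect

Note: The two samples could reflect different populations, time periods, or measurement quality.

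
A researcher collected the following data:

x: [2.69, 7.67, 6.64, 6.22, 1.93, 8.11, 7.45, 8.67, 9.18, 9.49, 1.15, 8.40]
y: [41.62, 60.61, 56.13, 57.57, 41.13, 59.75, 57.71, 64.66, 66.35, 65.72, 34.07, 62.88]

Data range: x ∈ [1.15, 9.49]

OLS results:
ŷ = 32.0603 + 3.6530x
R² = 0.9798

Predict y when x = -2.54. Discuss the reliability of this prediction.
ŷ = 22.7817, but this is extrapolation (below the data range [1.15, 9.49]) and may be unreliable.

Prediction calculation:
ŷ = 32.0603 + 3.6530 × (-2.54)
ŷ = 22.7817

Reliability:
- Data range: x ∈ [1.15, 9.49]
- Prediction point: x = -2.54 is 3.69 units below the observed range → this is EXTRAPOLATION, not interpolation

Why that matters here:
- There are no observations near this x to validate the fitted line there
- The standard error of prediction grows with (x − x̄)², and x = -2.54 is far from x̄ = 6.47
- The linear relationship may not hold outside the observed range

Report the number if required, but flag clearly that it is an extrapolation.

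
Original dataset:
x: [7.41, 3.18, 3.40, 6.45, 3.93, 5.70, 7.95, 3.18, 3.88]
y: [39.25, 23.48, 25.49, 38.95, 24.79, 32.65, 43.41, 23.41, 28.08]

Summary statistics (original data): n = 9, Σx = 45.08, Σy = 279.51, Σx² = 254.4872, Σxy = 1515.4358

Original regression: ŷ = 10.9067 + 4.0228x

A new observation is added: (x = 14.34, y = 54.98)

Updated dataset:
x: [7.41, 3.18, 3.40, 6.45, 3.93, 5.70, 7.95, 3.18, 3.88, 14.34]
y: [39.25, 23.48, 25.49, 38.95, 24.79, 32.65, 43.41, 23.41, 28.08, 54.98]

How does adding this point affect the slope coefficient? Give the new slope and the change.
New slope β₁ = 2.9548 versus 4.0228 before: a change of -1.0680 (-26.5%).

The new point has HIGH LEVERAGE: x = 14.34 is far from the original mean x̄ = 45.08/9 ≈ 5.01 (original range [3.18, 7.95]).

Step 1: Update the sums with the new point (n goes from 9 to 10)
Σx  = 45.08 + 14.34 = 59.42
Σy  = 279.51 + 54.98 = 334.49
Σx² = 254.4872 + 14.34² = 254.4872 + 205.6356 = 460.1228
Σxy = 1515.4358 + 14.34×54.98 = 1515.4358 + 788.4132 = 2303.8490

Step 2: Recompute the slope with b₁ = (nΣxy − ΣxΣy) / (nΣx² − (Σx)²)
Numerator   = 10×2303.8490 − 59.42×334.49 = 23038.4900 − 19875.3958 = 3163.0942
Denominator = 10×460.1228 − 59.42² = 4601.2280 − 3530.7364 = 1070.4916
b₁(new) = 3163.0942 / 1070.4916 = 2.9548

(Same formula on the original sums: (9×1515.4358 − 45.08×279.51) / (9×254.4872 − 45.08²) = 1038.6114 / 258.1784 = 4.0228, matching the given fit.)

Step 3: Change in slope
Δβ₁ = 2.9548 − 4.0228 = -1.0680
Relative change = -1.0680 / 4.0228 × 100% = -26.5%
→ the slope decreases when the point is added.

Because the point sits below the extension of the original line at a high-leverage x, it tilts the fit down.
In practice: refit with and without it and report both if conclusions differ.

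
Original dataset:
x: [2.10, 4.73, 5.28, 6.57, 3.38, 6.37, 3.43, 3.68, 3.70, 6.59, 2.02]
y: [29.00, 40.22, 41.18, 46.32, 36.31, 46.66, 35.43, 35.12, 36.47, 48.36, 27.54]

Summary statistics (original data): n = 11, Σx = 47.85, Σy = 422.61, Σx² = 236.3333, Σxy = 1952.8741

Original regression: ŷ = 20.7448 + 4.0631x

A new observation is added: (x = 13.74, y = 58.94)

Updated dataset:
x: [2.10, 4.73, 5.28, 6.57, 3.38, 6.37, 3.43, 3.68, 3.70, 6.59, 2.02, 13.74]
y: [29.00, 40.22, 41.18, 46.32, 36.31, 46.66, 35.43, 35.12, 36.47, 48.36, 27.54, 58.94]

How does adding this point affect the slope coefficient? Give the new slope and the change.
The slope changes from 4.0631 to 2.6709 (change of -1.3922, or -34.3%).

The new point has HIGH LEVERAGE: x = 13.74 is far from the original mean x̄ = 47.85/11 ≈ 4.35 (original range [2.02, 6.59]).

Step 1: Update the sums with the new point (n goes from 11 to 12)
Σx  = 47.85 + 13.74 = 61.59
Σy  = 422.61 + 58.94 = 481.55
Σx² = 236.3333 + 13.74² = 236.3333 + 188.7876 = 425.1209
Σxy = 1952.8741 + 13.74×58.94 = 1952.8741 + 809.8356 = 2762.7097

Step 2: Recompute the slope with b₁ = (nΣxy − ΣxΣy) / (nΣx² − (Σx)²)
Numerator   = 12×2762.7097 − 61.59×481.55 = 33152.5164 − 29658.6645 = 3493.8519
Denominator = 12×425.1209 − 61.59² = 5101.4508 − 3793.3281 = 1308.1227
b₁(new) = 3493.8519 / 1308.1227 = 2.6709

(Same formula on the original sums: (11×1952.8741 − 47.85×422.61) / (11×236.3333 − 47.85²) = 1259.7266 / 310.0438 = 4.0631, matching the given fit.)

Step 3: Change in slope
Δβ₁ = 2.6709 − 4.0631 = -1.3922
Relative change = -1.3922 / 4.0631 × 100% = -34.3%
→ the slope decreases when the point is added.

Because the point sits below the extension of the original line at a high-leverage x, it tilts the fit down.
In practice: refit with and without it and report both if conclusions differ; investigate whether it comes from the same population as the rest of the sample.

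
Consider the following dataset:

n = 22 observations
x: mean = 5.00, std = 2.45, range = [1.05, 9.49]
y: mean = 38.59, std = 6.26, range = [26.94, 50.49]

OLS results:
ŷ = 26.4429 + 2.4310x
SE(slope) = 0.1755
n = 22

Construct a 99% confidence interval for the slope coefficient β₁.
The 99% CI for β₁ is (1.9316, 2.9304)

Confidence interval for the slope:

The 99% CI for β₁ is: β̂₁ ± t*(α/2, n-2) × SE(β̂₁)

Step 1: Find critical t-value
- Confidence level = 0.99
- Degrees of freedom = n - 2 = 22 - 2 = 20
- t*(α/2, 20) = 2.8453

Step 2: Calculate margin of error
Margin = 2.8453 × 0.1755 = 0.4994

Step 3: Construct interval
CI = 2.4310 ± 0.4994
CI = (1.9316, 2.9304)

Interpretation: each one-unit increase in x is associated with a change in mean y of between 1.9316 and 2.9304, with 99% confidence.
Both endpoints are positive, so the data support a genuinely positive slope at this confidence level.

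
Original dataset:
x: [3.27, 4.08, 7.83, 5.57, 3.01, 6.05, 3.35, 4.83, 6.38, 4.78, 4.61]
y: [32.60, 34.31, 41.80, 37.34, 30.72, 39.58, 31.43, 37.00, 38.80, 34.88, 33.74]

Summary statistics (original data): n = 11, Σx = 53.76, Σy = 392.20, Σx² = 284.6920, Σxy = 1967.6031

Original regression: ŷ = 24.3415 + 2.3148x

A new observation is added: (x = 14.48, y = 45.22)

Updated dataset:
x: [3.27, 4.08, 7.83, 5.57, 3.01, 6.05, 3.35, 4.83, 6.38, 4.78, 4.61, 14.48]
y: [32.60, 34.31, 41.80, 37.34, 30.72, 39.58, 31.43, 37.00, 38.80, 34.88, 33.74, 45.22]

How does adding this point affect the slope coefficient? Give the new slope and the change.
Adding the point moves β₁ from 2.3148 to 1.2693, i.e. it decreases by 1.0455 (-45.2%).

The new point has HIGH LEVERAGE: x = 14.48 is far from the original mean x̄ = 53.76/11 ≈ 4.89 (original range [3.01, 7.83]).

Step 1: Update the sums with the new point (n goes from 11 to 12)
Σx  = 53.76 + 14.48 = 68.24
Σy  = 392.20 + 45.22 = 437.42
Σx² = 284.6920 + 14.48² = 284.6920 + 209.6704 = 494.3624
Σxy = 1967.6031 + 14.48×45.22 = 1967.6031 + 654.7856 = 2622.3887

Step 2: Recompute the slope with b₁ = (nΣxy − ΣxΣy) / (nΣx² − (Σx)²)
Numerator   = 12×2622.3887 − 68.24×437.42 = 31468.6644 − 29849.5408 = 1619.1236
Denominator = 12×494.3624 − 68.24² = 5932.3488 − 4656.6976 = 1275.6512
b₁(new) = 1619.1236 / 1275.6512 = 1.2693

(Same formula on the original sums: (11×1967.6031 − 53.76×392.20) / (11×284.6920 − 53.76²) = 558.9621 / 241.4744 = 2.3148, matching the given fit.)

Step 3: Change in slope
Δβ₁ = 1.2693 − 2.3148 = -1.0455
Relative change = -1.0455 / 2.3148 × 100% = -45.2%
→ the slope decreases when the point is added.

A high-leverage point only changes the slope if it is off the original line; here y = 45.22 is below the original trend, so the slope decreases.
In practice: examine leverage (hᵢ) and Cook's distance rather than deleting it automatically; investigate whether it comes from the same population as the rest of the sample.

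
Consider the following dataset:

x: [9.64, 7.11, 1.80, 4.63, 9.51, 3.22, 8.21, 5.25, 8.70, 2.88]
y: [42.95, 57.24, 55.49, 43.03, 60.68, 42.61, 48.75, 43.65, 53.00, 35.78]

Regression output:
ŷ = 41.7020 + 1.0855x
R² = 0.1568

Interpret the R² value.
The model explains 15.68% of the variance in y (R² = 0.1568), leaving 84.32% unexplained; the fit is weak.

The coefficient of determination R² is the fraction of the total variation in y that the fitted line accounts for.

Here R² = 0.1568:
- Explained: 15.68% of the variation in y
- Unexplained (residual): 100% − 15.68% = 84.32%
- Rule of thumb (below 0.3 weak; 0.3 to below 0.7 moderate; 0.7 and above strong) → weak

Note: R² never decreases when predictors are added, so it should not be used alone to compare models of different size.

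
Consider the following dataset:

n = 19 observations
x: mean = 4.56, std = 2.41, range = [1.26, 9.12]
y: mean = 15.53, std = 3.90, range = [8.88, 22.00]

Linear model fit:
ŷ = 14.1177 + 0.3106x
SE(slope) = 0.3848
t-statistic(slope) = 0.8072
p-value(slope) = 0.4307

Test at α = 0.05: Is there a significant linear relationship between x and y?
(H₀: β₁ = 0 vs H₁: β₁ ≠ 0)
Since p-value = 0.4307 ≥ α = 0.05, fail to reject H₀ — the slope is not significantly different from 0.

Hypothesis test for the slope coefficient:

H₀: β₁ = 0 (no linear relationship)
H₁: β₁ ≠ 0 (linear relationship exists)

Test statistic: t = β̂₁ / SE(β̂₁) = 0.3106 / 0.3848 = 0.8072

With df = 17, the two-sided p-value for |t| = 0.8072 is 0.4307.

Decision rule: reject H₀ if p-value < α.
p-value = 0.4307 ≥ α = 0.05 → fail to reject H₀.

Conclusion: the linear association between x and y is not significant at the 5% level.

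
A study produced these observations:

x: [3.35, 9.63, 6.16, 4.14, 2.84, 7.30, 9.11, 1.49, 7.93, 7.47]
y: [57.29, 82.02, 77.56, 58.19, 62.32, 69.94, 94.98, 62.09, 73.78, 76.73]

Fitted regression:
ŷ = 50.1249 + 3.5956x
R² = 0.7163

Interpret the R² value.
About 71.63% of the variability in y is accounted for by the regression on x (R² = 0.7163) — a strong linear fit.

R² = 1 − SS_res/SS_tot compares the residual scatter to the total scatter of y about its mean.

Here R² = 0.7163:
- Explained: 71.63% of the variation in y
- Unexplained (residual): 100% − 71.63% = 28.37%
- Rule of thumb (below 0.3 weak; 0.3 to below 0.7 moderate; 0.7 and above strong) → strong

Note: R² says nothing about causation, and a high R² does not by itself mean the linear form is appropriate — check the residuals.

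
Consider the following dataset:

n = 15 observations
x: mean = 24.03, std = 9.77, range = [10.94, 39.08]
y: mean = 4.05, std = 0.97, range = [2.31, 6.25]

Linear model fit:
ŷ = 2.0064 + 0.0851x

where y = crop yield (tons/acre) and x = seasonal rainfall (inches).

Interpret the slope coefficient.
For each additional inch of rainfall, predicted crop yield increases by approximately 0.0851 tons/acre.

The slope β₁ = 0.0851 gives the rate at which the fitted crop yield changes with rainfall.

Interpretation:
- Rainfall up by 1 inch → predicted crop yield increases by 0.0851 tons/acre
- This is a linear approximation: the same per-unit change is assumed across the whole observed x range

(β₀ = 2.0064 is the fitted value at x = 0 and is not part of the slope interpretation.)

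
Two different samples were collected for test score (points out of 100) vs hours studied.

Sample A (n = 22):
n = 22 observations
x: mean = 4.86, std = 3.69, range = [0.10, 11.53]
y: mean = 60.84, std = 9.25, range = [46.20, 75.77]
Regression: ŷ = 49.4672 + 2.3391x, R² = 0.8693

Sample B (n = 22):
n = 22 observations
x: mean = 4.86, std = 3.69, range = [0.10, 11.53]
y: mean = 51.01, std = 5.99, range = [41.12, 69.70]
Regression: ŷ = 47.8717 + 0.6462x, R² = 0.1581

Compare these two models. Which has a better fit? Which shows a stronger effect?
Model A has the better fit (R² = 0.8693 vs 0.1581). Model A shows the stronger effect (|β₁| = 2.3391 vs 0.6462).

Model Comparison:

Which explains more variance? (R²)
- Model A: R² = 0.8693 → 86.93% of variance in test score explained
- Model B: R² = 0.1581 → 15.81% of variance in test score explained
- 0.8693 > 0.1581 → Model A has the better fit

Strength of effect — compare |β₁|:
- Model A: β₁ = 2.3391 → predicted test score rises 2.3391 points per additional hour of study time
- Model B: β₁ = 0.6462 → predicted test score rises 0.6462 points per additional hour of study time
- |2.3391| > |0.6462| → Model A shows the stronger marginal effect

Note: The two samples could reflect different populations, time periods, or measurement quality.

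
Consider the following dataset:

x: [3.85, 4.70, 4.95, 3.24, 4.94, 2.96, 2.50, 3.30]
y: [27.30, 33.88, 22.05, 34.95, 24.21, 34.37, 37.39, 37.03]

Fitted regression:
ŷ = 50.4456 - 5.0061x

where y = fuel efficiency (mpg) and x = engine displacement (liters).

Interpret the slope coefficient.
For each additional liter of engine displacement, predicted fuel efficiency decreases by approximately 5.0061 mpg.

The slope β₁ = -5.0061 gives the rate at which the fitted fuel efficiency changes with engine displacement.

Interpretation:
- Engine displacement up by 1 liter → predicted fuel efficiency decreases by 5.0061 mpg
- The effect is assumed constant over the observed range of x (linearity)

The intercept β₀ = 50.4456 is the predicted fuel efficiency when engine displacement = 0; since the smallest observed x is 2.50, this is an extrapolation and mainly anchors the line.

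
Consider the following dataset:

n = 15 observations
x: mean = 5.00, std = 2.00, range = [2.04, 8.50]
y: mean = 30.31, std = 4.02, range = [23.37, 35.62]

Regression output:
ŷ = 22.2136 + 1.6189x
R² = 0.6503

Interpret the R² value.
About 65.03% of the variability in y is accounted for by the regression on x (R² = 0.6503) — a moderate linear fit.

The coefficient of determination R² is the fraction of the total variation in y that the fitted line accounts for.

Here R² = 0.6503:
- Explained: 65.03% of the variation in y
- Unexplained (residual): 100% − 65.03% = 34.97%
- Rule of thumb (below 0.3 weak; 0.3 to below 0.7 moderate; 0.7 and above strong) → moderate

Calculation: R² = 1 − (SS_res / SS_tot), where SS_res is the sum of squared residuals and SS_tot the total sum of squares.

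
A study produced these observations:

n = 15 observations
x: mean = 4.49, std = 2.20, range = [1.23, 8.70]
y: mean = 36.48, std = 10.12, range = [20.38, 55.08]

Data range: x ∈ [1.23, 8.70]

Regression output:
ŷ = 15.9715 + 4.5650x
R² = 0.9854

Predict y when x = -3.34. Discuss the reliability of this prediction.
ŷ = 0.7244, but this is extrapolation (below the data range [1.23, 8.70]) and may be unreliable.

Prediction calculation:
ŷ = 15.9715 + 4.5650 × (-3.34)
ŷ = 0.7244

Reliability:
- Data range: x ∈ [1.23, 8.70]
- Prediction point: x = -3.34 is 4.57 units below the observed range → this is EXTRAPOLATION, not interpolation

Why that matters here:
- There are no observations near this x to validate the fitted line there
- R² describes fit only over the sampled x values; it says nothing about behaviour beyond them
- The standard error of prediction grows with (x − x̄)², and x = -3.34 is far from x̄ = 4.49

A defensible statement: 'if the linear trend continued to x = -3.34, y would be about 0.7244' — the premise is untested.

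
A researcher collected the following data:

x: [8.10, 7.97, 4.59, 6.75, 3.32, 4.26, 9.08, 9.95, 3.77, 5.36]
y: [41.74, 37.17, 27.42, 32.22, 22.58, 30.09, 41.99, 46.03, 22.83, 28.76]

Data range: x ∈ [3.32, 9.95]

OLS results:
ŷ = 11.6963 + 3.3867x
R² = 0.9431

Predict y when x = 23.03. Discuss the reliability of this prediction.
ŷ = 89.6920 (extrapolation — x = 23.03 lies outside [3.32, 9.95], so reliability is low).

Prediction calculation:
ŷ = 11.6963 + 3.3867 × 23.03
ŷ = 89.6920

Reliability:
- Data range: x ∈ [3.32, 9.95]
- Prediction point: x = 23.03 is 13.08 units above the observed range → this is EXTRAPOLATION, not interpolation

Why that matters here:
- There are no observations near this x to validate the fitted line there
- The standard error of prediction grows with (x − x̄)², and x = 23.03 is far from x̄ = 6.31

A defensible statement: 'if the linear trend continued to x = 23.03, y would be about 89.6920' — the premise is untested.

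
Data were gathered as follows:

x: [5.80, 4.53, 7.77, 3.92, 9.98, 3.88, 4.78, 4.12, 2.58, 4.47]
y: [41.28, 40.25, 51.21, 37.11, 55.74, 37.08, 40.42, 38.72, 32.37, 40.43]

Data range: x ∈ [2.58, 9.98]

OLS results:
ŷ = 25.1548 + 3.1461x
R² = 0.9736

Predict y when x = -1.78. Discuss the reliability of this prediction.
ŷ = 19.5547 (extrapolation — x = -1.78 lies outside [2.58, 9.98], so reliability is low).

Prediction calculation:
ŷ = 25.1548 + 3.1461 × (-1.78)
ŷ = 19.5547

Reliability:
- Data range: x ∈ [2.58, 9.98]
- Prediction point: x = -1.78 is 4.36 units below the observed range → this is EXTRAPOLATION, not interpolation

Why that matters here:
- There are no observations near this x to validate the fitted line there
- The linear relationship may not hold outside the observed range

A defensible statement: 'if the linear trend continued to x = -1.78, y would be about 19.5547' — the premise is untested.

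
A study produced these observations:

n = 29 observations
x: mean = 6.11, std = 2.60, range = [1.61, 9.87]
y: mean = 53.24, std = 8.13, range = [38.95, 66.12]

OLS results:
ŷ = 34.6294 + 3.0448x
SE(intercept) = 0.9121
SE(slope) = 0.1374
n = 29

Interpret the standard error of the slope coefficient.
The slope 3.0448 is pinned down to within about ±0.1374 (one SE) by these data — relative uncertainty 4.5%, i.e. precise.

SE(β̂₁) = 0.1374 says: if we drew many samples of n = 29 from the same population and refit each time, the fitted slopes would scatter with a standard deviation of roughly 0.1374 around the true β₁.

Relative precision:
- SE / |β̂₁| = 0.1374 / 3.0448 = 4.5%
- Rule of thumb (under 20%: precise; 20% to under 50%: moderately precise; 50% or more: imprecise) → precise

Link to the t-test: t = β̂₁ / SE(β̂₁) = 3.0448 / 0.1374 = 22.1601, the statistic for H₀: β₁ = 0.

What drives SE(β̂₁): more residual scatter → larger SE.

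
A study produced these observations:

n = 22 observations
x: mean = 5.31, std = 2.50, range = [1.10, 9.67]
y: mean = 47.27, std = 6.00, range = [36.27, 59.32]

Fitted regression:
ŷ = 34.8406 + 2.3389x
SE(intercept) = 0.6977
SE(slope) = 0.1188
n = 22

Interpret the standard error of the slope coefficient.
The slope 2.3389 is pinned down to within about ±0.1188 (one SE) by these data — relative uncertainty 5.1%, i.e. precise.

What SE measures:
- The standard error quantifies the sampling variability of the coefficient estimate
- It is the estimated standard deviation of β̂₁ across hypothetical repeated samples of the same size
- Smaller SE → more precise estimate

Relative precision:
- SE / |β̂₁| = 0.1188 / 2.3389 = 5.1%
- Rule of thumb (under 20%: precise; 20% to under 50%: moderately precise; 50% or more: imprecise) → precise

Link to the t-test: t = β̂₁ / SE(β̂₁) = 2.3389 / 0.1188 = 19.6877, the statistic for H₀: β₁ = 0.

What drives SE(β̂₁): wider spread of x values → smaller SE.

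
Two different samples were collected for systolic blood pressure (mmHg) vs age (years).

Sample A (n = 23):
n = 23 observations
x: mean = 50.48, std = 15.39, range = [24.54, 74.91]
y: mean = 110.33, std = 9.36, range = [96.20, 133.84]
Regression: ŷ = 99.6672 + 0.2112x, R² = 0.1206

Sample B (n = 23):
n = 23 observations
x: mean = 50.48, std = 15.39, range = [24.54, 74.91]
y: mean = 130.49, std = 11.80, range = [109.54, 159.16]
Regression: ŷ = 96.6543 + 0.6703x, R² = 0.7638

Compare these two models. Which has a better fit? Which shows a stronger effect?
Model B has the better fit (R² = 0.7638 vs 0.1206). Model B shows the stronger effect (|β₁| = 0.6703 vs 0.2112).

Model Comparison:

Goodness of fit (R²):
- Model A: R² = 0.1206 → 12.06% of variance in blood pressure explained
- Model B: R² = 0.7638 → 76.38% of variance in blood pressure explained
- 0.7638 > 0.1206 → Model B has the better fit

Strength of effect — compare |β₁|:
- Model A: β₁ = 0.2112 → predicted blood pressure rises 0.2112 mmHg per additional year of age
- Model B: β₁ = 0.6703 → predicted blood pressure rises 0.6703 mmHg per additional year of age
- |0.2112| < |0.6703| → Model B shows the stronger marginal effect

Note: A steeper slope doesn't make a better model if the scatter around the line is large.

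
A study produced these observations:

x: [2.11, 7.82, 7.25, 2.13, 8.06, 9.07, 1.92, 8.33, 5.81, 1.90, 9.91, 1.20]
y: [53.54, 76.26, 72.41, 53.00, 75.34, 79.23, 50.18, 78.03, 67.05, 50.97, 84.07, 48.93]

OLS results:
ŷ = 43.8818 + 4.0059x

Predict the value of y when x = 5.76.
ŷ = 66.9558

Plug x = 5.76 into the fitted line:

ŷ = 43.8818 + 4.0059 × 5.76
ŷ = 43.8818 + 23.0740
ŷ = 66.9558

This is a point prediction; actual observations scatter around it by roughly the residual standard deviation.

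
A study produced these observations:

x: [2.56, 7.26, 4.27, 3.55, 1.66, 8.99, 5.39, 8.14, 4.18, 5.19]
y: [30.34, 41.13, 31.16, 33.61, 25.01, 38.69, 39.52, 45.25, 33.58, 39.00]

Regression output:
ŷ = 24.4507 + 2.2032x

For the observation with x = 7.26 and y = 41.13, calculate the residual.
Residual = 0.6841

The residual is the difference between the actual value and the predicted value:

Residual = y - ŷ

Step 1: Calculate predicted value
ŷ = 24.4507 + 2.2032 × 7.26
ŷ = 40.4459

Step 2: Calculate residual
Residual = 41.13 - 40.4459
Residual = 0.6841

Sign check: y > ŷ, so the point is above the line and the fit underestimates here.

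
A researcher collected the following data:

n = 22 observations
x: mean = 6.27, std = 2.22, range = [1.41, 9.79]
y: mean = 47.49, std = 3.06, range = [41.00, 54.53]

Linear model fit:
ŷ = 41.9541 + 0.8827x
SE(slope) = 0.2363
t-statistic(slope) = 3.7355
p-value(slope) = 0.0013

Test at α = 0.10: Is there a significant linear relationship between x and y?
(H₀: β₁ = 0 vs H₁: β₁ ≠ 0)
Reject H₀: p-value = 0.0013 < α = 0.10. The linear relationship is significant at the 10% level.

Hypothesis test for the slope coefficient:

H₀: β₁ = 0 (no linear relationship)
H₁: β₁ ≠ 0 (linear relationship exists)

Test statistic: t = β̂₁ / SE(β̂₁) = 0.8827 / 0.2363 = 3.7355

p = 0.0013: how often a slope estimate this far from 0 (in SE units) would arise by chance if β₁ were truly 0.

Decision rule: reject H₀ if p-value < α.
p-value = 0.0013 < α = 0.10 → reject H₀.

There is sufficient evidence at the 10% significance level to conclude that a linear relationship exists between x and y.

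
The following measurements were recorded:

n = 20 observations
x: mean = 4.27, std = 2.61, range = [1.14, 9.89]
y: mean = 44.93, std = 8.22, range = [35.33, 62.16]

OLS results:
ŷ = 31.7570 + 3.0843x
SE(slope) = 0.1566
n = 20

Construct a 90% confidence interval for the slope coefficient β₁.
The 90% CI for β₁ is (2.8127, 3.3559)

Confidence interval for the slope:

The 90% CI for β₁ is: β̂₁ ± t*(α/2, n-2) × SE(β̂₁)

Step 1: Find critical t-value
- Confidence level = 0.9
- Degrees of freedom = n - 2 = 20 - 2 = 18
- t*(α/2, 18) = 1.7341

Step 2: Calculate margin of error
Margin = 1.7341 × 0.1566 = 0.2716

Step 3: Construct interval
CI = 3.0843 ± 0.2716
CI = (2.8127, 3.3559)

Interpretation: intervals built this way capture the true β₁ in 90% of repeated samples; here the plausible range for the per-unit effect of x on y is 2.8127 to 3.3559.
The interval does not include 0, suggesting a significant linear relationship.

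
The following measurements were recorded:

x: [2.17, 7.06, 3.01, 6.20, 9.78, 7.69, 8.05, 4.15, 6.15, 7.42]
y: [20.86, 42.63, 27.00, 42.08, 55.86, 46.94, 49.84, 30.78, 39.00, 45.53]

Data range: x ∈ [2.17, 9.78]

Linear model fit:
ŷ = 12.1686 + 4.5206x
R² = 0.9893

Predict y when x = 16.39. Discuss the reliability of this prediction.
The equation gives ŷ = 86.2612; however x = 16.39 is 6.61 units above the observed range, so this extrapolated value should not be trusted.

Prediction calculation:
ŷ = 12.1686 + 4.5206 × 16.39
ŷ = 86.2612

Reliability:
- Data range: x ∈ [2.17, 9.78]
- Prediction point: x = 16.39 is 6.61 units above the observed range → this is EXTRAPOLATION, not interpolation

Why that matters here:
- Real relationships often flatten, saturate, or turn nonlinear at extremes
- R² describes fit only over the sampled x values; it says nothing about behaviour beyond them

Report the number if required, but flag clearly that it is an extrapolation.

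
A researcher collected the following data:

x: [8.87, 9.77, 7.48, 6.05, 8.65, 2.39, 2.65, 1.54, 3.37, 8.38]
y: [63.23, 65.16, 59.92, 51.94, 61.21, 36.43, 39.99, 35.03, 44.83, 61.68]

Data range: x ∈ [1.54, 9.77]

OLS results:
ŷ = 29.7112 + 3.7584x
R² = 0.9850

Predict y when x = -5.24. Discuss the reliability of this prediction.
The equation gives ŷ = 10.0172; however x = -5.24 is 6.78 units below the observed range, so this extrapolated value should not be trusted.

Prediction calculation:
ŷ = 29.7112 + 3.7584 × (-5.24)
ŷ = 10.0172

Reliability:
- Data range: x ∈ [1.54, 9.77]
- Prediction point: x = -5.24 is 6.78 units below the observed range → this is EXTRAPOLATION, not interpolation

Why that matters here:
- R² describes fit only over the sampled x values; it says nothing about behaviour beyond them
- The linear relationship may not hold outside the observed range

Report the number if required, but flag clearly that it is an extrapolation.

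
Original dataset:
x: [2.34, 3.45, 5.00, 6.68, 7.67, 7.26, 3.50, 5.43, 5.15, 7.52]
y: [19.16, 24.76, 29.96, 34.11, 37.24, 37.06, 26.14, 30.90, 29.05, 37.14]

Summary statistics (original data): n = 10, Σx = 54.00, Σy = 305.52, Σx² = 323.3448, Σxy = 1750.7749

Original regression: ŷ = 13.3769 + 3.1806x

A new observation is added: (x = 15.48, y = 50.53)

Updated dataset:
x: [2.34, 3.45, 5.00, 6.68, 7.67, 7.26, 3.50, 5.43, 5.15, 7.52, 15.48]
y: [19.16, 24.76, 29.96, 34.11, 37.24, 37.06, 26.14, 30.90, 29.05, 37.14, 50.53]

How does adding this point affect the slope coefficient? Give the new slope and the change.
The slope changes from 3.1806 to 2.2885 (change of -0.8921, or -28.0%).

x = 15.48 lies well outside the original x-range [2.34, 7.67] (x̄ ≈ 5.40), so this observation has high leverage and can move the slope substantially.

Step 1: Update the sums with the new point (n goes from 10 to 11)
Σx  = 54.00 + 15.48 = 69.48
Σy  = 305.52 + 50.53 = 356.05
Σx² = 323.3448 + 15.48² = 323.3448 + 239.6304 = 562.9752
Σxy = 1750.7749 + 15.48×50.53 = 1750.7749 + 782.2044 = 2532.9793

Step 2: Recompute the slope with b₁ = (nΣxy − ΣxΣy) / (nΣx² − (Σx)²)
Numerator   = 11×2532.9793 − 69.48×356.05 = 27862.7723 − 24738.3540 = 3124.4183
Denominator = 11×562.9752 − 69.48² = 6192.7272 − 4827.4704 = 1365.2568
b₁(new) = 3124.4183 / 1365.2568 = 2.2885

(Same formula on the original sums: (10×1750.7749 − 54.00×305.52) / (10×323.3448 − 54.00²) = 1009.6690 / 317.4480 = 3.1806, matching the given fit.)

Step 3: Change in slope
Δβ₁ = 2.2885 − 3.1806 = -0.8921
Relative change = -0.8921 / 3.1806 × 100% = -28.0%
→ the slope decreases when the point is added.

Because the point sits below the extension of the original line at a high-leverage x, it tilts the fit down.
In practice: check such a point for data-entry or measurement error; investigate whether it comes from the same population as the rest of the sample.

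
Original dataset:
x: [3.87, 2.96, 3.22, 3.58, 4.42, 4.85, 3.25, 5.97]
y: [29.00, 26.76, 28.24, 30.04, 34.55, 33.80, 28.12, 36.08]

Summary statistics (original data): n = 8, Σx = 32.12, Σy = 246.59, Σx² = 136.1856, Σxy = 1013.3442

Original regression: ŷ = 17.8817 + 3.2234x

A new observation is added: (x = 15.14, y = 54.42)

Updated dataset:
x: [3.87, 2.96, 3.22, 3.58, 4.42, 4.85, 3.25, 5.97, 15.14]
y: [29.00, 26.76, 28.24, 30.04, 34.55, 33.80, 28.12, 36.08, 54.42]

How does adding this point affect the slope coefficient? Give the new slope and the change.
New slope β₁ = 2.1889 versus 3.2234 before: a change of -1.0345 (-32.1%).

The new point has HIGH LEVERAGE: x = 15.14 is far from the original mean x̄ = 32.12/8 ≈ 4.02 (original range [2.96, 5.97]).

Step 1: Update the sums with the new point (n goes from 8 to 9)
Σx  = 32.12 + 15.14 = 47.26
Σy  = 246.59 + 54.42 = 301.01
Σx² = 136.1856 + 15.14² = 136.1856 + 229.2196 = 365.4052
Σxy = 1013.3442 + 15.14×54.42 = 1013.3442 + 823.9188 = 1837.2630

Step 2: Recompute the slope with b₁ = (nΣxy − ΣxΣy) / (nΣx² − (Σx)²)
Numerator   = 9×1837.2630 − 47.26×301.01 = 16535.3670 − 14225.7326 = 2309.6344
Denominator = 9×365.4052 − 47.26² = 3288.6468 − 2233.5076 = 1055.1392
b₁(new) = 2309.6344 / 1055.1392 = 2.1889

(Same formula on the original sums: (8×1013.3442 − 32.12×246.59) / (8×136.1856 − 32.12²) = 186.2828 / 57.7904 = 3.2234, matching the given fit.)

Step 3: Change in slope
Δβ₁ = 2.1889 − 3.2234 = -1.0345
Relative change = -1.0345 / 3.2234 × 100% = -32.1%
→ the slope decreases when the point is added.

A high-leverage point only changes the slope if it is off the original line; here y = 54.42 is below the original trend, so the slope decreases.
In practice: check such a point for data-entry or measurement error; investigate whether it comes from the same population as the rest of the sample.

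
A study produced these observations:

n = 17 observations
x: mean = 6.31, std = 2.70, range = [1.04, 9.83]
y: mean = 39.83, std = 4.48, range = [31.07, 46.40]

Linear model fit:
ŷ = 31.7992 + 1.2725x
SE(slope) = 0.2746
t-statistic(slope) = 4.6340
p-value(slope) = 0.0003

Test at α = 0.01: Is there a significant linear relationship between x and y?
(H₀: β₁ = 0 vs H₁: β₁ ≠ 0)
Reject H₀: p-value = 0.0003 < α = 0.01. The linear relationship is significant at the 1% level.

Hypothesis test for the slope coefficient:

H₀: β₁ = 0 (no linear relationship)
H₁: β₁ ≠ 0 (linear relationship exists)

Test statistic: t = β̂₁ / SE(β̂₁) = 1.2725 / 0.2746 = 4.6340

The p-value (0.0003) is the probability, under H₀, of a t-statistic at least as extreme as |t| = 4.6340 (two-sided, df = n − 2 = 15).

Decision rule: reject H₀ if p-value < α.
p-value = 0.0003 < α = 0.01 → reject H₀.

There is sufficient evidence at the 1% significance level to conclude that a linear relationship exists between x and y.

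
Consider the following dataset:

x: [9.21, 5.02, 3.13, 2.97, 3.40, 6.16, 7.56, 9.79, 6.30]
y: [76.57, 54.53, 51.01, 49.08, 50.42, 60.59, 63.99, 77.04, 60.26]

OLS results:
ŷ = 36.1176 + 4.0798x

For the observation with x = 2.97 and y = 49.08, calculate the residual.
Residual = 0.8454

The residual is the difference between the actual value and the predicted value:

Residual = y - ŷ

Step 1: Calculate predicted value
ŷ = 36.1176 + 4.0798 × 2.97
ŷ = 48.2346

Step 2: Calculate residual
Residual = 49.08 - 48.2346
Residual = 0.8454

The residual is positive, so the observed y = 49.08 sits above the regression line (the line underestimates it by 0.8454).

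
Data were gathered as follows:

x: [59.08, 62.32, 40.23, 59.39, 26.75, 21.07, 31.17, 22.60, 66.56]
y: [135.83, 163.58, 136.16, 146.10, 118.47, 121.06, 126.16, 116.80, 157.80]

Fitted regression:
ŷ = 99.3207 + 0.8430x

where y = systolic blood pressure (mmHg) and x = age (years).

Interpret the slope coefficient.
For each additional year of age, predicted blood pressure increases by approximately 0.8430 mmHg.

The slope β₁ = 0.8430 gives the rate at which the fitted blood pressure changes with age.

Interpretation:
- Age up by 1 year → predicted blood pressure increases by 0.8430 mmHg
- This is a linear approximation: the same per-unit change is assumed across the whole observed x range

(β₀ = 99.3207 is the fitted value at x = 0 and is not part of the slope interpretation.)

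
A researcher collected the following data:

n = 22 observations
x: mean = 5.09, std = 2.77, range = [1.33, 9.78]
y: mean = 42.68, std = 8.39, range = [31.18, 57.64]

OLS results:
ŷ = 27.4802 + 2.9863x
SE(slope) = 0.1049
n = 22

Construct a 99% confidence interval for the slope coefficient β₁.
The 99% CI for β₁ is (2.6878, 3.2848)

Confidence interval for the slope:

The 99% CI for β₁ is: β̂₁ ± t*(α/2, n-2) × SE(β̂₁)

Step 1: Find critical t-value
- Confidence level = 0.99
- Degrees of freedom = n - 2 = 22 - 2 = 20
- t*(α/2, 20) = 2.8453

Step 2: Calculate margin of error
Margin = 2.8453 × 0.1049 = 0.2985

Step 3: Construct interval
CI = 2.9863 ± 0.2985
CI = (2.6878, 3.2848)

Interpretation: We are 99% confident that the true slope β₁ lies between 2.6878 and 3.2848.
Since 0 is outside the interval, a two-sided test at α = 0.01 would reject H₀: β₁ = 0.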